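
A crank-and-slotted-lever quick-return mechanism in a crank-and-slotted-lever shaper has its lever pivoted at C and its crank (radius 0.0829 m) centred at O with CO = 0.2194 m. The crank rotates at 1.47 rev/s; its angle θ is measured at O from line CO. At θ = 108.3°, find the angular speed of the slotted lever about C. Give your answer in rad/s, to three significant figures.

0.246

ω = 9.236 rad/s (from 1.47 rev/s).
Crank pin A relative to C: A = (d + r cosθ, r sinθ); lever angle φ = atan2(r sinθ, d + r cosθ).
Differentiating tanφ: φ̇ = rω(d cosθ + r)/(d² + r² + 2dr cosθ).
d² + r² + 2dr cosθ = |CA|² = 0.0435868 m²;  d cosθ + r = +0.01401 m.
|ω_lever| = |0.0829·9.236·+0.01401| / 0.0435868 = 0.24611 rad/s.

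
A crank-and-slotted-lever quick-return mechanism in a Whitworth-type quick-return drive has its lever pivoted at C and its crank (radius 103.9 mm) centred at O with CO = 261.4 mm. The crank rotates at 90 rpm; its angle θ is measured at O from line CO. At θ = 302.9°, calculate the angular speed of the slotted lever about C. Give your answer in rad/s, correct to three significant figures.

2.22

ω = 9.425 rad/s (from 90 rpm).
Crank pin A relative to C: A = (d + r cosθ, r sinθ); lever angle φ = atan2(r sinθ, d + r cosθ).
Differentiating tanφ: φ̇ = rω(d cosθ + r)/(d² + r² + 2dr cosθ).
d² + r² + 2dr cosθ = |CA|² = 0.10863 m²;  d cosθ + r = +0.24589 m.
|ω_lever| = |0.1039·9.425·+0.24589| / 0.10863 = 2.2165 rad/s.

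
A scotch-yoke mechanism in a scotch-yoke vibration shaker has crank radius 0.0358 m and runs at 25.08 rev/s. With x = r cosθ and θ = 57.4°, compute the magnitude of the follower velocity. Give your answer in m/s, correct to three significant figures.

ω = 157.6 rad/s (from 25.08 rev/s).
x = r cosθ ⇒ ẋ = −rω sinθ.
|v| = rω|sinθ| = 0.0358·157.6·|sin 57.4°| = 4.7526 m/s.

4.75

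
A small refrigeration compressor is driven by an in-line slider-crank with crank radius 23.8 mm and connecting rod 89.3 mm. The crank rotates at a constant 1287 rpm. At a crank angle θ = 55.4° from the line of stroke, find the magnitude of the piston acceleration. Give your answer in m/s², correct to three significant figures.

ω = 2π·1287/60 = 134.8 rad/s
x(θ) = r cosθ + √(L² − r² sin²θ); with ω constant, a = ω²·d²x/dθ².
d²x/dθ² = −r cosθ − r²(cos2θ)/√u − r⁴ sin²2θ/(4u^{3/2}),  u = L² − r² sin²θ = 0.0075907 m².
Substituting r = 0.0238 m, L = 0.0893 m, θ = 55.4°: d²x/dθ² = -0.011312 m.
a = ω²·d²x/dθ² = (134.8)²·(-0.011312) = -205.47 m/s²;  |a| = 205.47 m/s².

205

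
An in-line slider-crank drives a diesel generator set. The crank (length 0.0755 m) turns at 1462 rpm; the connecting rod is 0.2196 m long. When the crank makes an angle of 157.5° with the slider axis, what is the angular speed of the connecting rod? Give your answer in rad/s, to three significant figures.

49.1

ω = 153.1 rad/s (converted from 1462 rpm).
The rod makes angle φ with the slider axis where L sinφ = r sinθ; differentiating, L cosφ·φ̇ = r ω cosθ.
L cosφ = √(L² − r² sin²θ) = 0.21769 m.
|ω_rod| = r ω |cosθ| / √(L² − r² sin²θ) = 0.0755·153.1·0.92388/0.21769 = 49.057 rad/s.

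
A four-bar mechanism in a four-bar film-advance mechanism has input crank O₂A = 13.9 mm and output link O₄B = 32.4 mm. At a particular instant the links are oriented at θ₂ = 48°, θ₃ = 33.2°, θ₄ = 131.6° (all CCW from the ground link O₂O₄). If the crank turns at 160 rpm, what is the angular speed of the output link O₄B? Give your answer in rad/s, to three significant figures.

ω₂ = 16.76 rad/s (from 160 rpm).
Differentiating the loop-closure r₂e^{iθ₂}+r₃e^{iθ₃}=r₁+r₄e^{iθ₄} gives r₂ω₂e^{iθ₂}+r₃ω₃e^{iθ₃}=r₄ω₄e^{iθ₄}.
Eliminating the other unknown: ω₄ = r₂ω₂ sin(θ₂−θ₃) / [r₄ sin(θ₄−θ₃)].
Numerator sine = +0.25545; denominator sine = +0.98927.
Result = 0.0139·16.76·(+0.25545) / (0.0324·(+0.98927)) = +1.8561 rad/s; magnitude 1.8561 rad/s.

1.86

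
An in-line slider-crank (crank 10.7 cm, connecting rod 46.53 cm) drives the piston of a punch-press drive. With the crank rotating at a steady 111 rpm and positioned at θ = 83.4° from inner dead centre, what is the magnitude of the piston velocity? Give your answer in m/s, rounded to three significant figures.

1.27

ω = 2π·111/60 = 11.62 rad/s
For an in-line slider-crank, x = r cosθ + √(L² − r² sin²θ), so v = −rω sinθ·[1 + r cosθ/√(L² − r² sin²θ)].
With r = 0.107 m, L = 0.4653 m, θ = 83.4°: √(L² − r² sin²θ) = 0.453 m.
v = −0.107·11.62·0.99337·[1 + 0.107·0.11494/0.453] = -1.2691 m/s.
|v| = 1.2691 m/s.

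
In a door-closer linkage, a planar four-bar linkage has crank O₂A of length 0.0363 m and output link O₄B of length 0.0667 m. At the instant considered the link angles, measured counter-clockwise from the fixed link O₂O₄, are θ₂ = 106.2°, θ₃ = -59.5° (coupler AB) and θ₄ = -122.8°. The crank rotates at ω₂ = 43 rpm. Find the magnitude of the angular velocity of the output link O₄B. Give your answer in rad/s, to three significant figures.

0.678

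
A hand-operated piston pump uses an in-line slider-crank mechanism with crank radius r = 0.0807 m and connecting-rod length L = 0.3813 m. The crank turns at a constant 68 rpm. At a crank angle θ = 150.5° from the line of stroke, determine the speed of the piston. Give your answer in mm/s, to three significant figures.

ω = 2π·68/60 = 7.121 rad/s
For an in-line slider-crank, x = r cosθ + √(L² − r² sin²θ), so v = −rω sinθ·[1 + r cosθ/√(L² − r² sin²θ)].
With r = 0.0807 m, L = 0.3813 m, θ = 150.5°: √(L² − r² sin²θ) = 0.37922 m.
v = −0.0807·7.121·0.49242·[1 + 0.0807·-0.87036/0.37922] = -0.23056 m/s.
|v| = 0.23056 m/s = 230.56 mm/s.

231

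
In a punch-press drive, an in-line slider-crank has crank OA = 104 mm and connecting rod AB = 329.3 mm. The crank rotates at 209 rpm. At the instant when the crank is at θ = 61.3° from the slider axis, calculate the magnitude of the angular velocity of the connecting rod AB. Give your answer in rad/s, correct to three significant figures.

ω = 21.89 rad/s (converted from 209 rpm).
The rod makes angle φ with the slider axis where L sinφ = r sinθ; differentiating, L cosφ·φ̇ = r ω cosθ.
L cosφ = √(L² − r² sin²θ) = 0.31641 m.
|ω_rod| = r ω |cosθ| / √(L² − r² sin²θ) = 0.104·21.89·0.48022/0.31641 = 3.4546 rad/s.

3.45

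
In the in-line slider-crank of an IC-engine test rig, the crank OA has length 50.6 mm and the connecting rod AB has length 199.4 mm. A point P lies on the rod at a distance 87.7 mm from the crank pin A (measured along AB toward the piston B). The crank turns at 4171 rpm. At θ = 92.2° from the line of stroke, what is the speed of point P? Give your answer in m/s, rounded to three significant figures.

22.0

ω = 436.8 rad/s.  Crank-pin speed |V_A| = rω = 22.101 m/s, perpendicular to OA.
Rod angle: sinφ = −(r/L) sinθ ⇒ φ = -14.689°; ω_rod = −rω cosθ/√(L²−r²sin²θ) = +4.3986 rad/s.
V_P = V_A + ω_rod × AP, with AP = 0.0877 m along the rod.
Components: V_Px = −rω sinθ − a·ω_rod·sinφ = -21.987 m/s;  V_Py = rω cosθ + a·ω_rod·cosφ = -0.47527 m/s.
|V_P| = √(V_Px² + V_Py²) = 21.992 m/s.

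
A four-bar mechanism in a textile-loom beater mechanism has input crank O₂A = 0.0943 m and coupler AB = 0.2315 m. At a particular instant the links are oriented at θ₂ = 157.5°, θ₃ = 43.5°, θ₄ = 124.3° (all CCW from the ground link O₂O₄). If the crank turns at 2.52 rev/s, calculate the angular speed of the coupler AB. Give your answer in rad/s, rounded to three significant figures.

3.58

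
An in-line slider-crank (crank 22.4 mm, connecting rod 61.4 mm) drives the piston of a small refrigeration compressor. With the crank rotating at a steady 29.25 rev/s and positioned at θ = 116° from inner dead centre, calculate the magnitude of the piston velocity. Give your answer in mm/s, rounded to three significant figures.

ω = 2π·29.2 = 183.8 rad/s
For an in-line slider-crank, x = r cosθ + √(L² − r² sin²θ), so v = −rω sinθ·[1 + r cosθ/√(L² − r² sin²θ)].
With r = 0.0224 m, L = 0.0614 m, θ = 116°: √(L² − r² sin²θ) = 0.058005 m.
v = −0.0224·183.8·0.89879·[1 + 0.0224·-0.43837/0.058005] = -3.0737 m/s.
|v| = 3.0737 m/s = 3073.7 mm/s.

3070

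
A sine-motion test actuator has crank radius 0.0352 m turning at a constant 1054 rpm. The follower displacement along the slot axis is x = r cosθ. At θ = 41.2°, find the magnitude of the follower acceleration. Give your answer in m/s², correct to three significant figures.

ω = 110.4 rad/s (from 1054 rpm).
x = r cosθ ⇒ ẍ = −rω² cosθ (ω constant).
|a| = rω²|cosθ| = 0.0352·(110.4)²·|cos 41.2°| = 322.66 m/s².

323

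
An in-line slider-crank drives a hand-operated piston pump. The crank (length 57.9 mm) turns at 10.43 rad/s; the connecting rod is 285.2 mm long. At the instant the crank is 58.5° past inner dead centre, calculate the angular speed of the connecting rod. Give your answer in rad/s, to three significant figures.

1.12

ω = 10.43 rad/s
The rod makes angle φ with the slider axis where L sinφ = r sinθ; differentiating, L cosφ·φ̇ = r ω cosθ.
L cosφ = √(L² − r² sin²θ) = 0.28089 m.
|ω_rod| = r ω |cosθ| / √(L² − r² sin²θ) = 0.0579·10.43·0.52250/0.28089 = 1.1233 rad/s.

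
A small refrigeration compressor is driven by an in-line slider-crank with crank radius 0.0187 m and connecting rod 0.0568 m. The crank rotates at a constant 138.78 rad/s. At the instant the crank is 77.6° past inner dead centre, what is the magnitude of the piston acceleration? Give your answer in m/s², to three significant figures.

35.7

ω = 138.8 rad/s
x(θ) = r cosθ + √(L² − r² sin²θ); with ω constant, a = ω²·d²x/dθ².
d²x/dθ² = −r cosθ − r²(cos2θ)/√u − r⁴ sin²2θ/(4u^{3/2}),  u = L² − r² sin²θ = 0.00289267 m².
Substituting r = 0.0187 m, L = 0.0568 m, θ = 77.6°: d²x/dθ² = +0.0018521 m.
a = ω²·d²x/dθ² = (138.8)²·(+0.0018521) = +35.671 m/s²;  |a| = 35.671 m/s².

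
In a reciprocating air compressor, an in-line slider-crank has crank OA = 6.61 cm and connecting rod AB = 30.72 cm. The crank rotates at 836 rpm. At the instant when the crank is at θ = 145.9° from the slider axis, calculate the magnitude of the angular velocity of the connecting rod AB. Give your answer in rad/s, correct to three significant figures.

ω = 87.55 rad/s (converted from 836 rpm).
The rod makes angle φ with the slider axis where L sinφ = r sinθ; differentiating, L cosφ·φ̇ = r ω cosθ.
L cosφ = √(L² − r² sin²θ) = 0.30496 m.
|ω_rod| = r ω |cosθ| / √(L² − r² sin²θ) = 0.0661·87.55·0.82806/0.30496 = 15.713 rad/s.

15.7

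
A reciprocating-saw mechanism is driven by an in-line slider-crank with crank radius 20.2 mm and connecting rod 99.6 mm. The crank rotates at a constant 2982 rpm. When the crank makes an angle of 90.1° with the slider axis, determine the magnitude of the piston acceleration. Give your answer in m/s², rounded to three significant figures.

411

ω = 2π·2982/60 = 312.3 rad/s
x(θ) = r cosθ + √(L² − r² sin²θ); with ω constant, a = ω²·d²x/dθ².
d²x/dθ² = −r cosθ − r²(cos2θ)/√u − r⁴ sin²2θ/(4u^{3/2}),  u = L² − r² sin²θ = 0.00951212 m².
Substituting r = 0.0202 m, L = 0.0996 m, θ = 90.1°: d²x/dθ² = +0.004219 m.
a = ω²·d²x/dθ² = (312.3)²·(+0.004219) = +411.41 m/s²;  |a| = 411.41 m/s².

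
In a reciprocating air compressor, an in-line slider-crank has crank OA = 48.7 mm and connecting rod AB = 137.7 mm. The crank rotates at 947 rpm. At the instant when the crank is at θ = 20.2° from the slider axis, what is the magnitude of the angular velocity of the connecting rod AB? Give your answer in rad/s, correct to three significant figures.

33.2

ω = 99.17 rad/s (converted from 947 rpm).
The rod makes angle φ with the slider axis where L sinφ = r sinθ; differentiating, L cosφ·φ̇ = r ω cosθ.
L cosφ = √(L² − r² sin²θ) = 0.13667 m.
|ω_rod| = r ω |cosθ| / √(L² − r² sin²θ) = 0.0487·99.17·0.93849/0.13667 = 33.164 rad/s.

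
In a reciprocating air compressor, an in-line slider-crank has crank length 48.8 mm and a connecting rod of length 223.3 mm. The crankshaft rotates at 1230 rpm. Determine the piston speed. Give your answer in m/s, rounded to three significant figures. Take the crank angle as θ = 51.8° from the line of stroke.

5.62

ω = 2π·1230/60 = 128.8 rad/s
For an in-line slider-crank, x = r cosθ + √(L² − r² sin²θ), so v = −rω sinθ·[1 + r cosθ/√(L² − r² sin²θ)].
With r = 0.0488 m, L = 0.2233 m, θ = 51.8°: √(L² − r² sin²θ) = 0.21998 m.
v = −0.0488·128.8·0.78586·[1 + 0.0488·0.61841/0.21998] = -5.6173 m/s.
|v| = 5.6173 m/s.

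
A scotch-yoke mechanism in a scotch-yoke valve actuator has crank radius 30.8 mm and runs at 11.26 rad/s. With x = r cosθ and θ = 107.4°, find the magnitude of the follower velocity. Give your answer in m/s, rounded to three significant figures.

ω = 11.26 rad/s
x = r cosθ ⇒ ẋ = −rω sinθ.
|v| = rω|sinθ| = 0.0308·11.26·|sin 107.4°| = 0.33094 m/s.

0.331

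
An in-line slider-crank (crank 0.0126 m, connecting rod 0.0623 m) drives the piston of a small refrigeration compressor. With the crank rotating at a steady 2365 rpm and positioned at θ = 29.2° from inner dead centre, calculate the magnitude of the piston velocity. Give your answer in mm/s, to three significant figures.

1790

ω = 2π·2365/60 = 247.7 rad/s
For an in-line slider-crank, x = r cosθ + √(L² − r² sin²θ), so v = −rω sinθ·[1 + r cosθ/√(L² − r² sin²θ)].
With r = 0.0126 m, L = 0.0623 m, θ = 29.2°: √(L² − r² sin²θ) = 0.061996 m.
v = −0.0126·247.7·0.48786·[1 + 0.0126·0.87292/0.061996] = -1.7925 m/s.
|v| = 1.7925 m/s = 1792.5 mm/s.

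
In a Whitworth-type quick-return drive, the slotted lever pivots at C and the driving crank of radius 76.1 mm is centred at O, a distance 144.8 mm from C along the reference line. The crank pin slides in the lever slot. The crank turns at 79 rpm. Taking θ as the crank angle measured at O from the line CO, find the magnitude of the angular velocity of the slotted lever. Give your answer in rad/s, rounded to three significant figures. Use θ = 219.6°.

ω = 8.273 rad/s (from 79 rpm).
Crank pin A relative to C: A = (d + r cosθ, r sinθ); lever angle φ = atan2(r sinθ, d + r cosθ).
Differentiating tanφ: φ̇ = rω(d cosθ + r)/(d² + r² + 2dr cosθ).
d² + r² + 2dr cosθ = |CA|² = 0.00977725 m²;  d cosθ + r = -0.03547 m.
|ω_lever| = |0.0761·8.273·-0.03547| / 0.00977725 = 2.284 rad/s.

2.28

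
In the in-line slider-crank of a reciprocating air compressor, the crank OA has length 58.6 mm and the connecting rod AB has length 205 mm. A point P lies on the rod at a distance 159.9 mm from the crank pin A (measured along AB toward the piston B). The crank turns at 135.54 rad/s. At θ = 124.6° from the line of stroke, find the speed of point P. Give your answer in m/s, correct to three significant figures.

ω = 135.5 rad/s.  Crank-pin speed |V_A| = rω = 7.9426 m/s, perpendicular to OA.
Rod angle: sinφ = −(r/L) sinθ ⇒ φ = -13.609°; ω_rod = −rω cosθ/√(L²−r²sin²θ) = +22.636 rad/s.
V_P = V_A + ω_rod × AP, with AP = 0.1599 m along the rod.
Components: V_Px = −rω sinθ − a·ω_rod·sinφ = -5.6862 m/s;  V_Py = rω cosθ + a·ω_rod·cosφ = -0.99224 m/s.
|V_P| = √(V_Px² + V_Py²) = 5.7721 m/s.

5.77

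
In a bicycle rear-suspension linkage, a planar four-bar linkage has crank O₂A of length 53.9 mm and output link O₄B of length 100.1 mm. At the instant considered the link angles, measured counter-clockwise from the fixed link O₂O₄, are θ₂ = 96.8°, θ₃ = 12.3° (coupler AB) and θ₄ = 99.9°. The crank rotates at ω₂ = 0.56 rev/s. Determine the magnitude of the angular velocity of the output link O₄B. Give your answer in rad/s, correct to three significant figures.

1.89

ω₂ = 3.519 rad/s (from 0.56 rev/s).
Differentiating the loop-closure r₂e^{iθ₂}+r₃e^{iθ₃}=r₁+r₄e^{iθ₄} gives r₂ω₂e^{iθ₂}+r₃ω₃e^{iθ₃}=r₄ω₄e^{iθ₄}.
Eliminating the other unknown: ω₄ = r₂ω₂ sin(θ₂−θ₃) / [r₄ sin(θ₄−θ₃)].
Numerator sine = +0.99540; denominator sine = +0.99912.
Result = 0.0539·3.519·(+0.99540) / (0.1001·(+0.99912)) = +1.8876 rad/s; magnitude 1.8876 rad/s.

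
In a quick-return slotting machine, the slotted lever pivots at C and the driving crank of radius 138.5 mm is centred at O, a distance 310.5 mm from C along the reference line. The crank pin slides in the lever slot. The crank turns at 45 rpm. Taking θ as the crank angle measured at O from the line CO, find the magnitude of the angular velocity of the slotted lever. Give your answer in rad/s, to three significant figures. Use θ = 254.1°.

ω = 4.712 rad/s (from 45 rpm).
Crank pin A relative to C: A = (d + r cosθ, r sinθ); lever angle φ = atan2(r sinθ, d + r cosθ).
Differentiating tanφ: φ̇ = rω(d cosθ + r)/(d² + r² + 2dr cosθ).
d² + r² + 2dr cosθ = |CA|² = 0.0920297 m²;  d cosθ + r = +0.053436 m.
|ω_lever| = |0.1385·4.712·+0.053436| / 0.0920297 = 0.37896 rad/s.

0.379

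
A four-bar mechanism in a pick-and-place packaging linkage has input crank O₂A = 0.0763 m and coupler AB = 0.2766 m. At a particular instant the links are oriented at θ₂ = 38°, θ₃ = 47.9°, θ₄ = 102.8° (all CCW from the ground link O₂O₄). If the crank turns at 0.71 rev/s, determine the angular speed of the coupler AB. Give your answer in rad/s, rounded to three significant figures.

1.36

ω₂ = 4.461 rad/s (from 0.71 rev/s).
Differentiating the loop-closure r₂e^{iθ₂}+r₃e^{iθ₃}=r₁+r₄e^{iθ₄} gives r₂ω₂e^{iθ₂}+r₃ω₃e^{iθ₃}=r₄ω₄e^{iθ₄}.
Eliminating the other unknown: ω₃ = r₂ω₂ sin(θ₄−θ₂) / [r₃ sin(θ₃−θ₄)].
Numerator sine = +0.90483; denominator sine = -0.81815.
Result = 0.0763·4.461·(+0.90483) / (0.2766·(-0.81815)) = -1.361 rad/s; magnitude 1.361 rad/s.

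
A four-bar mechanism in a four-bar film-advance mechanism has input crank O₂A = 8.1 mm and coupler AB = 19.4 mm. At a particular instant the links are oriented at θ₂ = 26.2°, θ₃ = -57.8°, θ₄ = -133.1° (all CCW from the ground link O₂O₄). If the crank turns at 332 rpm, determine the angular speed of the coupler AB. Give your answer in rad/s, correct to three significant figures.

5.30

ω₂ = 34.77 rad/s (from 332 rpm).
Differentiating the loop-closure r₂e^{iθ₂}+r₃e^{iθ₃}=r₁+r₄e^{iθ₄} gives r₂ω₂e^{iθ₂}+r₃ω₃e^{iθ₃}=r₄ω₄e^{iθ₄}.
Eliminating the other unknown: ω₃ = r₂ω₂ sin(θ₄−θ₂) / [r₃ sin(θ₃−θ₄)].
Numerator sine = -0.35347; denominator sine = +0.96727.
Result = 0.0081·34.77·(-0.35347) / (0.0194·(+0.96727)) = -5.3047 rad/s; magnitude 5.3047 rad/s.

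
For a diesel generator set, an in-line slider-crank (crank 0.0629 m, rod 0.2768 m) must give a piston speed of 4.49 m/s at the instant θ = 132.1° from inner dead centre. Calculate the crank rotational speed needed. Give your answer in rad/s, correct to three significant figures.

For an in-line slider-crank, |v_piston| = rω|sinθ|·[1 + r cosθ/√(L² − r² sin²θ)].
With r = 0.0629 m, L = 0.2768 m, θ = 132.1°: the bracketed kinematic factor |dx/dθ| = 0.039457 m.
ω = v/|dx/dθ| = 4.49/0.039457 = 113.8 rad/s.

114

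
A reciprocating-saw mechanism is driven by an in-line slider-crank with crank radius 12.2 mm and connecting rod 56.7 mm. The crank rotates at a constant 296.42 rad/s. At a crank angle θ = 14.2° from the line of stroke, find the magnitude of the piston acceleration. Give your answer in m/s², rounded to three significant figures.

ω = 296.4 rad/s
x(θ) = r cosθ + √(L² − r² sin²θ); with ω constant, a = ω²·d²x/dθ².
d²x/dθ² = −r cosθ − r²(cos2θ)/√u − r⁴ sin²2θ/(4u^{3/2}),  u = L² − r² sin²θ = 0.00320593 m².
Substituting r = 0.0122 m, L = 0.0567 m, θ = 14.2°: d²x/dθ² = -0.014146 m.
a = ω²·d²x/dθ² = (296.4)²·(-0.014146) = -1243 m/s²;  |a| = 1243 m/s².

1240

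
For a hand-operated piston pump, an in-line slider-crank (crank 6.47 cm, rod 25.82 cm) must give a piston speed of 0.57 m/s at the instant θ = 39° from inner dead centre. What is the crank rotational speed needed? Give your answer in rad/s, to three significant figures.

For an in-line slider-crank, |v_piston| = rω|sinθ|·[1 + r cosθ/√(L² − r² sin²θ)].
With r = 0.0647 m, L = 0.2582 m, θ = 39°: the bracketed kinematic factor |dx/dθ| = 0.048747 m.
ω = v/|dx/dθ| = 0.57/0.048747 = 11.693 rad/s.

11.7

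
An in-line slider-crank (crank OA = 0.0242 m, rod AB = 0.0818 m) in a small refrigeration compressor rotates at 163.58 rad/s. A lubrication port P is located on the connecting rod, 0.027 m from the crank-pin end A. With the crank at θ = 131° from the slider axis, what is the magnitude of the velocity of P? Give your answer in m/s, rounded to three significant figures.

ω = 163.6 rad/s.  Crank-pin speed |V_A| = rω = 3.9586 m/s, perpendicular to OA.
Rod angle: sinφ = −(r/L) sinθ ⇒ φ = -12.902°; ω_rod = −rω cosθ/√(L²−r²sin²θ) = +32.572 rad/s.
V_P = V_A + ω_rod × AP, with AP = 0.027 m along the rod.
Components: V_Px = −rω sinθ − a·ω_rod·sinφ = -2.7913 m/s;  V_Py = rω cosθ + a·ω_rod·cosφ = -1.7399 m/s.
|V_P| = √(V_Px² + V_Py²) = 3.2891 m/s.

3.29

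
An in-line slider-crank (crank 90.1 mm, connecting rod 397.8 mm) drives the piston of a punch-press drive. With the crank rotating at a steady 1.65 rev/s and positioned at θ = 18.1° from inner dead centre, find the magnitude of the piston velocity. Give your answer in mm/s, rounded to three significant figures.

ω = 2π·1.65 = 10.37 rad/s
For an in-line slider-crank, x = r cosθ + √(L² − r² sin²θ), so v = −rω sinθ·[1 + r cosθ/√(L² − r² sin²θ)].
With r = 0.0901 m, L = 0.3978 m, θ = 18.1°: √(L² − r² sin²θ) = 0.39681 m.
v = −0.0901·10.37·0.31068·[1 + 0.0901·0.95052/0.39681] = -0.35283 m/s.
|v| = 0.35283 m/s = 352.83 mm/s.

353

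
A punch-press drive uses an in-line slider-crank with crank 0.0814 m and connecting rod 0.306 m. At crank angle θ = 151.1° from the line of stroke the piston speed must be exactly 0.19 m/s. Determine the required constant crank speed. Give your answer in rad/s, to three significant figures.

6.31

For an in-line slider-crank, |v_piston| = rω|sinθ|·[1 + r cosθ/√(L² − r² sin²θ)].
With r = 0.0814 m, L = 0.306 m, θ = 151.1°: the bracketed kinematic factor |dx/dθ| = 0.030101 m.
ω = v/|dx/dθ| = 0.19/0.030101 = 6.3121 rad/s.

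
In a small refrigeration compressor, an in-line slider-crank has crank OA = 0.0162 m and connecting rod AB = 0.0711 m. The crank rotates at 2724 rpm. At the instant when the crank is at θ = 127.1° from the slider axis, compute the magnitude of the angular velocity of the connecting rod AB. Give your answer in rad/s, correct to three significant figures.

39.9

ω = 285.3 rad/s (converted from 2724 rpm).
The rod makes angle φ with the slider axis where L sinφ = r sinθ; differentiating, L cosφ·φ̇ = r ω cosθ.
L cosφ = √(L² − r² sin²θ) = 0.069916 m.
|ω_rod| = r ω |cosθ| / √(L² − r² sin²θ) = 0.0162·285.3·0.60321/0.069916 = 39.869 rad/s.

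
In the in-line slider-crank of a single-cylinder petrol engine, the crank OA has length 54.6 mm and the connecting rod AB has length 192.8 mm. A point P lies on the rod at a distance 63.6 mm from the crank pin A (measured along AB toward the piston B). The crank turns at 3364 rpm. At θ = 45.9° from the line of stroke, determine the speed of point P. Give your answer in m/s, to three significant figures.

ω = 352.3 rad/s.  Crank-pin speed |V_A| = rω = 19.234 m/s, perpendicular to OA.
Rod angle: sinφ = −(r/L) sinθ ⇒ φ = -11.734°; ω_rod = −rω cosθ/√(L²−r²sin²θ) = -70.908 rad/s.
V_P = V_A + ω_rod × AP, with AP = 0.0636 m along the rod.
Components: V_Px = −rω sinθ − a·ω_rod·sinφ = -14.73 m/s;  V_Py = rω cosθ + a·ω_rod·cosφ = +8.9699 m/s.
|V_P| = √(V_Px² + V_Py²) = 17.246 m/s.

17.2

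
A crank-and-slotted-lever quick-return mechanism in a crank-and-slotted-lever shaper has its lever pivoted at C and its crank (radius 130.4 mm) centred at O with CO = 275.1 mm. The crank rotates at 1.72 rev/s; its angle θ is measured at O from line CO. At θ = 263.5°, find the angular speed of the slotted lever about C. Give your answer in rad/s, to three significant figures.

ω = 10.81 rad/s (from 1.72 rev/s).
Crank pin A relative to C: A = (d + r cosθ, r sinθ); lever angle φ = atan2(r sinθ, d + r cosθ).
Differentiating tanφ: φ̇ = rω(d cosθ + r)/(d² + r² + 2dr cosθ).
d² + r² + 2dr cosθ = |CA|² = 0.0845623 m²;  d cosθ + r = +0.099258 m.
|ω_lever| = |0.1304·10.81·+0.099258| / 0.0845623 = 1.6541 rad/s.

1.65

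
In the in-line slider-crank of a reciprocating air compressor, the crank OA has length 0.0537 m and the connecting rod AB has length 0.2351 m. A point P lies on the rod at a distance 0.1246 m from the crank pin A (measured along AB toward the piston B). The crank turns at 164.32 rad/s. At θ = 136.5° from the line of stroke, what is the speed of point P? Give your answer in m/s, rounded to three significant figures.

6.30

ω = 164.3 rad/s.  Crank-pin speed |V_A| = rω = 8.824 m/s, perpendicular to OA.
Rod angle: sinφ = −(r/L) sinθ ⇒ φ = -9.046°; ω_rod = −rω cosθ/√(L²−r²sin²θ) = +27.568 rad/s.
V_P = V_A + ω_rod × AP, with AP = 0.1246 m along the rod.
Components: V_Px = −rω sinθ − a·ω_rod·sinφ = -5.5339 m/s;  V_Py = rω cosθ + a·ω_rod·cosφ = -3.0084 m/s.
|V_P| = √(V_Px² + V_Py²) = 6.2988 m/s.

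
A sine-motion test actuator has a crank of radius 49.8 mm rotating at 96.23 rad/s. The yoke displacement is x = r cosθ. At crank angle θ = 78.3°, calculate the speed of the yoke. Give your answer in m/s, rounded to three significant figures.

ω = 96.23 rad/s
x = r cosθ ⇒ ẋ = −rω sinθ.
|v| = rω|sinθ| = 0.0498·96.23·|sin 78.3°| = 4.6927 m/s.

4.69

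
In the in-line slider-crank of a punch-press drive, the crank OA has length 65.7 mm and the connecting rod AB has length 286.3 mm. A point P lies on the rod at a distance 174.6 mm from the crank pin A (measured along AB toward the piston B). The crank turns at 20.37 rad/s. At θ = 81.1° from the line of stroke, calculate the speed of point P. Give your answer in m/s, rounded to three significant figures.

ω = 20.37 rad/s.  Crank-pin speed |V_A| = rω = 1.3383 m/s, perpendicular to OA.
Rod angle: sinφ = −(r/L) sinθ ⇒ φ = -13.104°; ω_rod = −rω cosθ/√(L²−r²sin²θ) = -0.74253 rad/s.
V_P = V_A + ω_rod × AP, with AP = 0.1746 m along the rod.
Components: V_Px = −rω sinθ − a·ω_rod·sinφ = -1.3516 m/s;  V_Py = rω cosθ + a·ω_rod·cosφ = +0.080781 m/s.
|V_P| = √(V_Px² + V_Py²) = 1.354 m/s.

1.35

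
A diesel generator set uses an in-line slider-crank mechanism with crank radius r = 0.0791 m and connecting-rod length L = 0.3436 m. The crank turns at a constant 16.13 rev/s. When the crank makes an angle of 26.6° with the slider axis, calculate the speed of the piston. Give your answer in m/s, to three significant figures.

ω = 2π·16.1 = 101.3 rad/s
For an in-line slider-crank, x = r cosθ + √(L² − r² sin²θ), so v = −rω sinθ·[1 + r cosθ/√(L² − r² sin²θ)].
With r = 0.0791 m, L = 0.3436 m, θ = 26.6°: √(L² − r² sin²θ) = 0.34177 m.
v = −0.0791·101.3·0.44776·[1 + 0.0791·0.89415/0.34177] = -4.3323 m/s.
|v| = 4.3323 m/s.

4.33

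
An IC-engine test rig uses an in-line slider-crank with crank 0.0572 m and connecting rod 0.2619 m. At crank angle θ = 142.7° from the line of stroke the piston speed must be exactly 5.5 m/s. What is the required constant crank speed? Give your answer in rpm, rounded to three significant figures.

1840

For an in-line slider-crank, |v_piston| = rω|sinθ|·[1 + r cosθ/√(L² − r² sin²θ)].
With r = 0.0572 m, L = 0.2619 m, θ = 142.7°: the bracketed kinematic factor |dx/dθ| = 0.028587 m.
ω = v/|dx/dθ| = 5.5/0.028587 = 192.4 rad/s.
N = 60ω/(2π) = 1837.2 rpm.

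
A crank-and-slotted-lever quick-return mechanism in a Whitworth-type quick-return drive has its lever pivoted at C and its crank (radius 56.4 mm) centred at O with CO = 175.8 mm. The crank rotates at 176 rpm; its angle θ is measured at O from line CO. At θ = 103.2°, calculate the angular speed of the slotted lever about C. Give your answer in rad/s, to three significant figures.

ω = 18.43 rad/s (from 176 rpm).
Crank pin A relative to C: A = (d + r cosθ, r sinθ); lever angle φ = atan2(r sinθ, d + r cosθ).
Differentiating tanφ: φ̇ = rω(d cosθ + r)/(d² + r² + 2dr cosθ).
d² + r² + 2dr cosθ = |CA|² = 0.0295583 m²;  d cosθ + r = +0.016256 m.
|ω_lever| = |0.0564·18.43·+0.016256| / 0.0295583 = 0.57168 rad/s.

0.572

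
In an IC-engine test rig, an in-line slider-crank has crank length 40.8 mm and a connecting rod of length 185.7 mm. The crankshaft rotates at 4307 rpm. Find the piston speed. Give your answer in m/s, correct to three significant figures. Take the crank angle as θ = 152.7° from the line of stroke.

6.78

ω = 2π·4307/60 = 451 rad/s
For an in-line slider-crank, x = r cosθ + √(L² − r² sin²θ), so v = −rω sinθ·[1 + r cosθ/√(L² − r² sin²θ)].
With r = 0.0408 m, L = 0.1857 m, θ = 152.7°: √(L² − r² sin²θ) = 0.18475 m.
v = −0.0408·451·0.45865·[1 + 0.0408·-0.88862/0.18475] = -6.7838 m/s.
|v| = 6.7838 m/s.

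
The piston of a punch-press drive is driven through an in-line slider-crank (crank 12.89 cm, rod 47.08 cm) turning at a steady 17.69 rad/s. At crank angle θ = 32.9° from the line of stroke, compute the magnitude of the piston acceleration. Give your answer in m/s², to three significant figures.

38.6

ω = 17.69 rad/s
x(θ) = r cosθ + √(L² − r² sin²θ); with ω constant, a = ω²·d²x/dθ².
d²x/dθ² = −r cosθ − r²(cos2θ)/√u − r⁴ sin²2θ/(4u^{3/2}),  u = L² − r² sin²θ = 0.216751 m².
Substituting r = 0.1289 m, L = 0.4708 m, θ = 32.9°: d²x/dθ² = -0.12343 m.
a = ω²·d²x/dθ² = (17.69)²·(-0.12343) = -38.624 m/s²;  |a| = 38.624 m/s².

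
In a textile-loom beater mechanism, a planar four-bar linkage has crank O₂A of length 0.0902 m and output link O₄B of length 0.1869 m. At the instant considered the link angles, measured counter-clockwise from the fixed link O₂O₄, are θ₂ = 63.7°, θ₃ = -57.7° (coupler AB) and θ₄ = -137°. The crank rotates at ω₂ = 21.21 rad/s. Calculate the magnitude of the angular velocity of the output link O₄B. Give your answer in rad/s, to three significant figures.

8.89

ω₂ = 21.21 rad/s
Differentiating the loop-closure r₂e^{iθ₂}+r₃e^{iθ₃}=r₁+r₄e^{iθ₄} gives r₂ω₂e^{iθ₂}+r₃ω₃e^{iθ₃}=r₄ω₄e^{iθ₄}.
Eliminating the other unknown: ω₄ = r₂ω₂ sin(θ₂−θ₃) / [r₄ sin(θ₄−θ₃)].
Numerator sine = +0.85355; denominator sine = -0.98261.
Result = 0.0902·21.21·(+0.85355) / (0.1869·(-0.98261)) = -8.8917 rad/s; magnitude 8.8917 rad/s.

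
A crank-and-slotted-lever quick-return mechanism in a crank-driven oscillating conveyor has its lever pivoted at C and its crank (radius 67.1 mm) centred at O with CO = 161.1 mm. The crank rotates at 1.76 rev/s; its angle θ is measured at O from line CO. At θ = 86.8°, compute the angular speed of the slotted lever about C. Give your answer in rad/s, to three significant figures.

ω = 11.06 rad/s (from 1.76 rev/s).
Crank pin A relative to C: A = (d + r cosθ, r sinθ); lever angle φ = atan2(r sinθ, d + r cosθ).
Differentiating tanφ: φ̇ = rω(d cosθ + r)/(d² + r² + 2dr cosθ).
d² + r² + 2dr cosθ = |CA|² = 0.0316625 m²;  d cosθ + r = +0.076093 m.
|ω_lever| = |0.0671·11.06·+0.076093| / 0.0316625 = 1.7833 rad/s.

1.78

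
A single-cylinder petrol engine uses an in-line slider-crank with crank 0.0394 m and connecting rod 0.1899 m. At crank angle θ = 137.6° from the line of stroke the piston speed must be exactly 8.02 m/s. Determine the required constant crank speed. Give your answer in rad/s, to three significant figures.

For an in-line slider-crank, |v_piston| = rω|sinθ|·[1 + r cosθ/√(L² − r² sin²θ)].
With r = 0.0394 m, L = 0.1899 m, θ = 137.6°: the bracketed kinematic factor |dx/dθ| = 0.022457 m.
ω = v/|dx/dθ| = 8.02/0.022457 = 357.13 rad/s.

357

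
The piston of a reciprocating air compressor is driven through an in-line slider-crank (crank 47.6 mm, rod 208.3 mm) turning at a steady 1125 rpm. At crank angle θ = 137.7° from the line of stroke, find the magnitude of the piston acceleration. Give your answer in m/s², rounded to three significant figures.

ω = 2π·1125/60 = 117.8 rad/s
x(θ) = r cosθ + √(L² − r² sin²θ); with ω constant, a = ω²·d²x/dθ².
d²x/dθ² = −r cosθ − r²(cos2θ)/√u − r⁴ sin²2θ/(4u^{3/2}),  u = L² − r² sin²θ = 0.0423626 m².
Substituting r = 0.0476 m, L = 0.2083 m, θ = 137.7°: d²x/dθ² = +0.034025 m.
a = ω²·d²x/dθ² = (117.8)²·(+0.034025) = +472.23 m/s²;  |a| = 472.23 m/s².

472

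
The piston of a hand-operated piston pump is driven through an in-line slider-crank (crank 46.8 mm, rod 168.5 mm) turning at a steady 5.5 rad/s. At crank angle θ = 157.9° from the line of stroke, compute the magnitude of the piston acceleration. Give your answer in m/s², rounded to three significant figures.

ω = 5.5 rad/s
x(θ) = r cosθ + √(L² − r² sin²θ); with ω constant, a = ω²·d²x/dθ².
d²x/dθ² = −r cosθ − r²(cos2θ)/√u − r⁴ sin²2θ/(4u^{3/2}),  u = L² − r² sin²θ = 0.0280822 m².
Substituting r = 0.0468 m, L = 0.1685 m, θ = 157.9°: d²x/dθ² = +0.033868 m.
a = ω²·d²x/dθ² = (5.5)²·(+0.033868) = +1.0245 m/s²;  |a| = 1.0245 m/s².

1.02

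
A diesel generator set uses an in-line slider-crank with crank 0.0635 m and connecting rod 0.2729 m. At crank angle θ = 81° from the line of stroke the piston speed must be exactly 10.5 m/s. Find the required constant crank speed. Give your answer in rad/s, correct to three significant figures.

For an in-line slider-crank, |v_piston| = rω|sinθ|·[1 + r cosθ/√(L² − r² sin²θ)].
With r = 0.0635 m, L = 0.2729 m, θ = 81°: the bracketed kinematic factor |dx/dθ| = 0.065064 m.
ω = v/|dx/dθ| = 10.5/0.065064 = 161.38 rad/s.

161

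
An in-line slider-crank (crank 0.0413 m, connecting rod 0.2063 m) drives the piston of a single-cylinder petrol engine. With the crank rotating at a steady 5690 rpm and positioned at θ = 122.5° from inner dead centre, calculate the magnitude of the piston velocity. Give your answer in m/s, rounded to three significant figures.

18.5

ω = 2π·5690/60 = 595.9 rad/s
For an in-line slider-crank, x = r cosθ + √(L² − r² sin²θ), so v = −rω sinθ·[1 + r cosθ/√(L² − r² sin²θ)].
With r = 0.0413 m, L = 0.2063 m, θ = 122.5°: √(L² − r² sin²θ) = 0.20334 m.
v = −0.0413·595.9·0.84339·[1 + 0.0413·-0.53730/0.20334] = -18.49 m/s.
|v| = 18.49 m/s.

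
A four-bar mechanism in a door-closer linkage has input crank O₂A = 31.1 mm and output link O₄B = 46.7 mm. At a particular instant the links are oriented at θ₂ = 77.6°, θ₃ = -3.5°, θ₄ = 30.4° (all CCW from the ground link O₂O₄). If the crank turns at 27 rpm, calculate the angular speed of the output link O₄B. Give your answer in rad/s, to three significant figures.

3.34

ω₂ = 2.827 rad/s (from 27 rpm).
Differentiating the loop-closure r₂e^{iθ₂}+r₃e^{iθ₃}=r₁+r₄e^{iθ₄} gives r₂ω₂e^{iθ₂}+r₃ω₃e^{iθ₃}=r₄ω₄e^{iθ₄}.
Eliminating the other unknown: ω₄ = r₂ω₂ sin(θ₂−θ₃) / [r₄ sin(θ₄−θ₃)].
Numerator sine = +0.98796; denominator sine = +0.55775.
Result = 0.0311·2.827·(+0.98796) / (0.0467·(+0.55775)) = +3.3353 rad/s; magnitude 3.3353 rad/s.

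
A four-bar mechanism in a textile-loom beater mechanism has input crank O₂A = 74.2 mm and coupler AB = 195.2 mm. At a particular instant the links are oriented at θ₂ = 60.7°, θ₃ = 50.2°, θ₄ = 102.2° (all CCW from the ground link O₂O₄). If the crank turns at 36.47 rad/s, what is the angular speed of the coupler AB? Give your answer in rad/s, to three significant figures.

ω₂ = 36.47 rad/s
Differentiating the loop-closure r₂e^{iθ₂}+r₃e^{iθ₃}=r₁+r₄e^{iθ₄} gives r₂ω₂e^{iθ₂}+r₃ω₃e^{iθ₃}=r₄ω₄e^{iθ₄}.
Eliminating the other unknown: ω₃ = r₂ω₂ sin(θ₄−θ₂) / [r₃ sin(θ₃−θ₄)].
Numerator sine = +0.66262; denominator sine = -0.78801.
Result = 0.0742·36.47·(+0.66262) / (0.1952·(-0.78801)) = -11.657 rad/s; magnitude 11.657 rad/s.

11.7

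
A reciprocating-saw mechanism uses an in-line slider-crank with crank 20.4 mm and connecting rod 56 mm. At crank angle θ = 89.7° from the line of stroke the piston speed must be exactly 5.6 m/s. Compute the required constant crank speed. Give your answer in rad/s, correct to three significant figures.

For an in-line slider-crank, |v_piston| = rω|sinθ|·[1 + r cosθ/√(L² − r² sin²θ)].
With r = 0.0204 m, L = 0.056 m, θ = 89.7°: the bracketed kinematic factor |dx/dθ| = 0.020442 m.
ω = v/|dx/dθ| = 5.6/0.020442 = 273.95 rad/s.

274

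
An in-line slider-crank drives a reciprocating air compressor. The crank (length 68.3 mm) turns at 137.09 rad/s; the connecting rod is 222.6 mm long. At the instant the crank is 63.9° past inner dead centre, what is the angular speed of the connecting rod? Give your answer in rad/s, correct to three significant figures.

ω = 137.1 rad/s
The rod makes angle φ with the slider axis where L sinφ = r sinθ; differentiating, L cosφ·φ̇ = r ω cosθ.
L cosφ = √(L² − r² sin²θ) = 0.21398 m.
|ω_rod| = r ω |cosθ| / √(L² − r² sin²θ) = 0.0683·137.1·0.43994/0.21398 = 19.25 rad/s.

19.3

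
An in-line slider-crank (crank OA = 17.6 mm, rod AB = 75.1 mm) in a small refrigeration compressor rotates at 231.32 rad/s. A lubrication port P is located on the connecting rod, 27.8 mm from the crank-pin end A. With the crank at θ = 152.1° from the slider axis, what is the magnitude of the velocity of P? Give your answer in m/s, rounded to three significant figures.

2.87

ω = 231.3 rad/s.  Crank-pin speed |V_A| = rω = 4.0712 m/s, perpendicular to OA.
Rod angle: sinφ = −(r/L) sinθ ⇒ φ = -6.296°; ω_rod = −rω cosθ/√(L²−r²sin²θ) = +48.2 rad/s.
V_P = V_A + ω_rod × AP, with AP = 0.0278 m along the rod.
Components: V_Px = −rω sinθ − a·ω_rod·sinφ = -1.7581 m/s;  V_Py = rω cosθ + a·ω_rod·cosφ = -2.2661 m/s.
|V_P| = √(V_Px² + V_Py²) = 2.8681 m/s.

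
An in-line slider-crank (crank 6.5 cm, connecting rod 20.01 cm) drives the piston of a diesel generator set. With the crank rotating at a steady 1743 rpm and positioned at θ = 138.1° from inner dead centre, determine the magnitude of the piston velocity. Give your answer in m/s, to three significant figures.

ω = 2π·1743/60 = 182.5 rad/s
For an in-line slider-crank, x = r cosθ + √(L² − r² sin²θ), so v = −rω sinθ·[1 + r cosθ/√(L² − r² sin²θ)].
With r = 0.065 m, L = 0.2001 m, θ = 138.1°: √(L² − r² sin²θ) = 0.19533 m.
v = −0.065·182.5·0.66783·[1 + 0.065·-0.74431/0.19533] = -5.9609 m/s.
|v| = 5.9609 m/s.

5.96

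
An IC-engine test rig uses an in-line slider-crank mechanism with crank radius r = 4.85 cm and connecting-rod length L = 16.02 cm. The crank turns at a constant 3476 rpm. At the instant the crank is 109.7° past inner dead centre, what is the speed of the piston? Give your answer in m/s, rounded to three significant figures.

14.9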